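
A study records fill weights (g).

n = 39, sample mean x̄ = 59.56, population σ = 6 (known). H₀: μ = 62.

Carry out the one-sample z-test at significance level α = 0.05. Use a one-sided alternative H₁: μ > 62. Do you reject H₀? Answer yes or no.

SE = σ/√n = 6/√39 = 0.9608
z = (x̄−μ₀)/SE = (59.56−62)/0.9608 = -2.5396
p-value (one-sided, H₁ greater) = 0.99445
At α=0.05: p ≥ α → fail to reject H₀

reject H₀: no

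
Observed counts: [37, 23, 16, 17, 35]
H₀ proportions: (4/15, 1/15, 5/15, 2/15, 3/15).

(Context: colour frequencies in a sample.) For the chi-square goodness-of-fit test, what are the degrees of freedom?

degrees of freedom = 4

df = k − 1 = 5 − 1 = 4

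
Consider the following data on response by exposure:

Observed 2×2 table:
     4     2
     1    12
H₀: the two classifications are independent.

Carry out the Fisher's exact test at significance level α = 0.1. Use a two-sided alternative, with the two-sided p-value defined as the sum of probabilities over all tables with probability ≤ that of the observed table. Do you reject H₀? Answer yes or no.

reject H₀: yes

Margins: r₁=6, r₂=13, c₁=5, c₂=14, n=19
p_obs = C(6,4)·C(13,1)/C(19,5); sum pmf over tables with pmf ≤ p_obs
p-value (two-sided) = 0.01729
At α=0.1: p < α → reject H₀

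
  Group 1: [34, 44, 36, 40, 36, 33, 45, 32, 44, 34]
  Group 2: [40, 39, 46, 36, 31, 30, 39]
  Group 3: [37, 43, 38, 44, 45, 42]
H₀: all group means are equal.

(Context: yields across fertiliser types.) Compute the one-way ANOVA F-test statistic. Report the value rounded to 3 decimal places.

test statistic = 1.491

Group means [37.80, 37.29, 41.50], grand mean 38.609
SSB = Σnᵢ(x̄ᵢ−x̄)² = 68.950; SSW = ΣΣ(x−x̄ᵢ)² = 462.529
MSB = 68.950/2 = 34.4748; MSW = 462.529/20 = 23.1264
F = MSB/MSW = 1.4907
df = (2, 20)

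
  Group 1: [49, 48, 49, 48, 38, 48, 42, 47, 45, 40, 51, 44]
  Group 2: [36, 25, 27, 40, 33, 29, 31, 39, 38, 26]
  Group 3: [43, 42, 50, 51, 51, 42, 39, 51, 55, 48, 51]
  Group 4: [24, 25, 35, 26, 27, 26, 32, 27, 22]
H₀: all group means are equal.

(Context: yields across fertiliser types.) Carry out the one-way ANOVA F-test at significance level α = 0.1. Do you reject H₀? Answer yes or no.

Group means [45.75, 32.40, 47.55, 27.11], grand mean 39.048
SSB = Σnᵢ(x̄ᵢ−x̄)² = 3057.639; SSW = ΣΣ(x−x̄ᵢ)² = 854.266
MSB = 3057.639/3 = 1019.2129; MSW = 854.266/38 = 22.4807
F = MSB/MSW = 45.3373
df = (3, 38)
p-value (upper-tail) = 0.00000
At α=0.1: p < α → reject H₀

reject H₀: yes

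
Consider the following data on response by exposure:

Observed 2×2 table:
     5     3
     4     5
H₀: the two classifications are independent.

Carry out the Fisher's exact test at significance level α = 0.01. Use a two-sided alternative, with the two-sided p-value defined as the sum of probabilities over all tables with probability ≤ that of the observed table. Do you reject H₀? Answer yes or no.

reject H₀: no

Margins: r₁=8, r₂=9, c₁=9, c₂=8, n=17
p_obs = C(8,5)·C(9,4)/C(17,9); sum pmf over tables with pmf ≤ p_obs
p-value (two-sided) = 0.63719
At α=0.01: p ≥ α → fail to reject H₀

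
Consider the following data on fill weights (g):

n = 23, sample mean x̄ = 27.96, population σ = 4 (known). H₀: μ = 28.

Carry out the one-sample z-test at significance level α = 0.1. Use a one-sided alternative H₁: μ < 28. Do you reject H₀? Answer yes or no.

reject H₀: no

SE = σ/√n = 4/√23 = 0.8341
z = (x̄−μ₀)/SE = (27.96−28)/0.8341 = -0.0480
p-value (one-sided, H₁ less) = 0.48087
At α=0.1: p ≥ α → fail to reject H₀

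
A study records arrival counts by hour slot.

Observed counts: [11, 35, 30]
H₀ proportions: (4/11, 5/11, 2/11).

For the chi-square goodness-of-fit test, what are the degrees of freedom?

degrees of freedom = 2

df = k − 1 = 3 − 1 = 2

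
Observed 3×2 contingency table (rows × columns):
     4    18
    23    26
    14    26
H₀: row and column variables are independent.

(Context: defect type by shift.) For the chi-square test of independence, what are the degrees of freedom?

degrees of freedom = 2

df = (r−1)(c−1) = (3−1)·(2−1) = 2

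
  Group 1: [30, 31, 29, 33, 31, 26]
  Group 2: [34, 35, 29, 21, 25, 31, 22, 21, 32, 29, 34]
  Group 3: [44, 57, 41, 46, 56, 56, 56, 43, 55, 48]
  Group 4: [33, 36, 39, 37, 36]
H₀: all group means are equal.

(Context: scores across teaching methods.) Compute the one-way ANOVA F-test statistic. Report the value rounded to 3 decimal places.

test statistic = 37.710

Group means [30.00, 28.45, 50.20, 36.20], grand mean 36.750
SSB = Σnᵢ(x̄ᵢ−x̄)² = 2840.873; SSW = ΣΣ(x−x̄ᵢ)² = 703.127
MSB = 2840.873/3 = 946.9576; MSW = 703.127/28 = 25.1117
F = MSB/MSW = 37.7098
df = (3, 28)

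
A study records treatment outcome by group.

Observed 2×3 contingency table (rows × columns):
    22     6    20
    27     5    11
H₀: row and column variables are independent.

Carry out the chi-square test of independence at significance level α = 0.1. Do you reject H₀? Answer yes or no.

reject H₀: no

Row totals [48, 43], col totals [49, 11, 31], n=91
χ² = (22−25.85)²/25.85 + (6−5.80)²/5.80 + (20−16.35)²/16.35 + (27−23.15)²/23.15 + (5−5.20)²/5.20 + (11−14.65)²/14.65 = 2.9482
df = 2
p-value (upper-tail) = 0.22899
At α=0.1: p ≥ α → fail to reject H₀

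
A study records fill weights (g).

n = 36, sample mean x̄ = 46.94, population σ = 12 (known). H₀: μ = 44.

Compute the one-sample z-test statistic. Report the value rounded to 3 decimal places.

SE = σ/√n = 12/√36 = 2.0000
z = (x̄−μ₀)/SE = (46.94−44)/2.0000 = 1.4700

test statistic = 1.470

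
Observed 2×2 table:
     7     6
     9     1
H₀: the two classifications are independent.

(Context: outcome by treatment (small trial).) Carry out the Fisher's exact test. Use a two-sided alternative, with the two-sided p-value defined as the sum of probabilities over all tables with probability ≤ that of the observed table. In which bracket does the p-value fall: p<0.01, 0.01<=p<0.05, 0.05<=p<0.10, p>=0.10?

p-value bracket: 0.05<=p<0.10

Margins: r₁=13, r₂=10, c₁=16, c₂=7, n=23
p_obs = C(13,7)·C(10,9)/C(23,16); sum pmf over tables with pmf ≤ p_obs
p-value (two-sided) = 0.08862
→ bracket: 0.05<=p<0.10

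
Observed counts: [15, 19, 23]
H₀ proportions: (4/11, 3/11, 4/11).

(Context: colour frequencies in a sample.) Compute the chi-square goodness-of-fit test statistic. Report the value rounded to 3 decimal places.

test statistic = 2.599

n = 57; E_i = n·p_i = [20.73, 15.55, 20.73]
χ² = (15−20.73)²/20.73 + (19−15.55)²/15.55 + (23−20.73)²/20.73 = 2.5994
df = 2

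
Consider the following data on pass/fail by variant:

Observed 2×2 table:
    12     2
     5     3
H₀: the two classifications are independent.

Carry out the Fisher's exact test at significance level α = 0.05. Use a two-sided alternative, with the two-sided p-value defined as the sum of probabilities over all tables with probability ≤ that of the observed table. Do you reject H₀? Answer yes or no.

reject H₀: no

Margins: r₁=14, r₂=8, c₁=17, c₂=5, n=22
p_obs = C(14,12)·C(8,5)/C(22,17); sum pmf over tables with pmf ≤ p_obs
p-value (two-sided) = 0.30888
At α=0.05: p ≥ α → fail to reject H₀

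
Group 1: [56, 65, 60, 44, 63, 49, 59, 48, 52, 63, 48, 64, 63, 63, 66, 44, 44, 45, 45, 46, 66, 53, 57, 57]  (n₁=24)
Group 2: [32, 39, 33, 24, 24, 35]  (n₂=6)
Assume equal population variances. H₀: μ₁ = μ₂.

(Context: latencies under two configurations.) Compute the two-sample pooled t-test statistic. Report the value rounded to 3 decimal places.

x̄₁=55.000, s₁=8.129, n₁=24
x̄₂=31.167, s₂=6.047, n₂=6
s_p² = [23·8.129² + 5·6.047²]/28 = 60.8155
SE = √(s_p²·(1/24+1/6)) = 3.5595
t = (55.000−31.167)/3.5595 = 6.6957
df = 28

test statistic = 6.696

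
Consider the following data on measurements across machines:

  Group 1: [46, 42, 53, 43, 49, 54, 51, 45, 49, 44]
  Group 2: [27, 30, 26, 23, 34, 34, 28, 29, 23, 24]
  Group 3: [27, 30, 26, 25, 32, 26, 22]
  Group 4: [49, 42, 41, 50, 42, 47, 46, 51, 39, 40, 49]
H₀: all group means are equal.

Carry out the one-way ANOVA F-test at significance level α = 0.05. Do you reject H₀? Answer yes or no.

Group means [47.60, 27.80, 26.86, 45.09], grand mean 37.842
SSB = Σnᵢ(x̄ᵢ−x̄)² = 3383.286; SSW = ΣΣ(x−x̄ᵢ)² = 565.766
MSB = 3383.286/3 = 1127.7621; MSW = 565.766/34 = 16.6402
F = MSB/MSW = 67.7734
df = (3, 34)
p-value (upper-tail) = 0.00000
At α=0.05: p < α → reject H₀

reject H₀: yes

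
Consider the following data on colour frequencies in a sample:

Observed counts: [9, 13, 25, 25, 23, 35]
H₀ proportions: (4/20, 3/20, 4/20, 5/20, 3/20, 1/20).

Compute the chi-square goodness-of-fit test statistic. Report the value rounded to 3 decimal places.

n = 130; E_i = n·p_i = [26.00, 19.50, 26.00, 32.50, 19.50, 6.50]
χ² = (9−26.00)²/26.00 + (13−19.50)²/19.50 + (25−26.00)²/26.00 + (25−32.50)²/32.50 + (23−19.50)²/19.50 + (35−6.50)²/6.50 = 140.6410
df = 5

test statistic = 140.641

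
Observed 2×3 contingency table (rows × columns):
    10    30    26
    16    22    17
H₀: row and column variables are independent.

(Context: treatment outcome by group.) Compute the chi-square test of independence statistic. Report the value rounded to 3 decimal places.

Row totals [66, 55], col totals [26, 52, 43], n=121
χ² = (10−14.18)²/14.18 + (30−28.36)²/28.36 + (26−23.45)²/23.45 + (16−11.82)²/11.82 + (22−23.64)²/23.64 + (17−19.55)²/19.55 = 3.5283
df = 2

test statistic = 3.528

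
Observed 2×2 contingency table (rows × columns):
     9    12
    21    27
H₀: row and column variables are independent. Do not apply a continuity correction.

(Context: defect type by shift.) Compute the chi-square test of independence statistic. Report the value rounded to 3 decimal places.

Row totals [21, 48], col totals [30, 39], n=69
χ² = (9−9.13)²/9.13 + (12−11.87)²/11.87 + (21−20.87)²/20.87 + (27−27.13)²/27.13 = 0.0047
df = 1

test statistic = 0.005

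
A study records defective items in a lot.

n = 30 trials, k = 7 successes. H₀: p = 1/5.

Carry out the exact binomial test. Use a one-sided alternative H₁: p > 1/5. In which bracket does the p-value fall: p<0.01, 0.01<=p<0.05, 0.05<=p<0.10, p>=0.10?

p-value bracket: p>=0.10

Exact binomial: n=30, k=7, p₀=1/5=0.2000
P(X≥7) from Σ C(n,i)·p₀^i·(1−p₀)^(n−i)
p-value (one-sided, H₁ greater) = 0.39303
→ bracket: p>=0.10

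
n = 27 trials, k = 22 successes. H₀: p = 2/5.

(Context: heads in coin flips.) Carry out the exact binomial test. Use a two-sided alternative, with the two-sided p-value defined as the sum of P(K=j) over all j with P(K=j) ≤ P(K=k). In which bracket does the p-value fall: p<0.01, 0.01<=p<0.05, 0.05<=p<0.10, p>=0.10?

Exact binomial: n=27, k=22, p₀=2/5=0.4000
P(X=j) = C(n,j)·p₀^j·(1−p₀)^(n−j); p = Σ P(X=j) over j with P(X=j) ≤ P(X=22)
p-value (two-sided) = 0.00001
→ bracket: p<0.01

p-value bracket: p<0.01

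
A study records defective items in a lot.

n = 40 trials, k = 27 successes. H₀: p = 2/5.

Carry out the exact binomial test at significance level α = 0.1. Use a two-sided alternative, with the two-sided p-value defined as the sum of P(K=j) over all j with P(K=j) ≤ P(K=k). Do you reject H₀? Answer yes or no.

Exact binomial: n=40, k=27, p₀=2/5=0.4000
P(X=j) = C(n,j)·p₀^j·(1−p₀)^(n−j); p = Σ P(X=j) over j with P(X=j) ≤ P(X=27)
p-value (two-sided) = 0.00055
At α=0.1: p < α → reject H₀

reject H₀: yes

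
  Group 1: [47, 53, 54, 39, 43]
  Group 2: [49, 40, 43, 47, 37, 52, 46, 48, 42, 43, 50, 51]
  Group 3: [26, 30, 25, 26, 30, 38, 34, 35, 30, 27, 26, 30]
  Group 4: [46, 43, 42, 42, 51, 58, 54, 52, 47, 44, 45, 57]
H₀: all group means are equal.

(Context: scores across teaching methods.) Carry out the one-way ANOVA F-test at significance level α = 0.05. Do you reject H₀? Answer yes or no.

Group means [47.20, 45.67, 29.75, 48.42], grand mean 42.000
SSB = Σnᵢ(x̄ᵢ−x̄)² = 2591.367; SSW = ΣΣ(x−x̄ᵢ)² = 958.633
MSB = 2591.367/3 = 863.7889; MSW = 958.633/37 = 25.9090
F = MSB/MSW = 33.3393
df = (3, 37)
p-value (upper-tail) = 0.00000
At α=0.05: p < α → reject H₀

reject H₀: yes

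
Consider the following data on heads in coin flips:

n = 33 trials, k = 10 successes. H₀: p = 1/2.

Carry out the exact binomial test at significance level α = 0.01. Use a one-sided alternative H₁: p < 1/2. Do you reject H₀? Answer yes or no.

Exact binomial: n=33, k=10, p₀=1/2=0.5000
P(X≤10) from Σ C(n,i)·p₀^i·(1−p₀)^(n−i)
p-value (one-sided, H₁ less) = 0.01754
At α=0.01: p ≥ α → fail to reject H₀

reject H₀: no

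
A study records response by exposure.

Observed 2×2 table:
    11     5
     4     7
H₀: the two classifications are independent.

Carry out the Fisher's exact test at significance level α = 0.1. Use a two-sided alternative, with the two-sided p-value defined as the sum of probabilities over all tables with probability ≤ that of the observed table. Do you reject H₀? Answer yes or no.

reject H₀: no

Margins: r₁=16, r₂=11, c₁=15, c₂=12, n=27
p_obs = C(16,11)·C(11,4)/C(27,15); sum pmf over tables with pmf ≤ p_obs
p-value (two-sided) = 0.13025
At α=0.1: p ≥ α → fail to reject H₀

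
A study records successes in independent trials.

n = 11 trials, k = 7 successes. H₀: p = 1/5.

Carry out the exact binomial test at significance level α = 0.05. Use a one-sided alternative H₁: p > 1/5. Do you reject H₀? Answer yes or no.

reject H₀: yes

Exact binomial: n=11, k=7, p₀=1/5=0.2000
P(X≥7) from Σ C(n,i)·p₀^i·(1−p₀)^(n−i)
p-value (one-sided, H₁ greater) = 0.00197
At α=0.05: p < α → reject H₀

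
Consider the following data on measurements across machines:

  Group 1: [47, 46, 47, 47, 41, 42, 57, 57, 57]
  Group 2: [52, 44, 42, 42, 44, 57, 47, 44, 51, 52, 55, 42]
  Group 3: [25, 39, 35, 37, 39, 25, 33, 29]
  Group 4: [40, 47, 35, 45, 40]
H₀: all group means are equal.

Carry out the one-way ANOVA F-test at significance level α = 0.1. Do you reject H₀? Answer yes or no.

reject H₀: yes

Group means [49.00, 47.67, 32.75, 41.40], grand mean 43.588
SSB = Σnᵢ(x̄ᵢ−x̄)² = 1426.869; SSW = ΣΣ(x−x̄ᵢ)² = 977.367
MSB = 1426.869/3 = 475.6229; MSW = 977.367/30 = 32.5789
F = MSB/MSW = 14.5991
df = (3, 30)
p-value (upper-tail) = 0.00000
At α=0.1: p < α → reject H₀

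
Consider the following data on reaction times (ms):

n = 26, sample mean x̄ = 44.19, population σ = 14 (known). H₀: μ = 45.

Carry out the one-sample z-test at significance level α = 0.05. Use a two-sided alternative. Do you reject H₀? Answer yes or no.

reject H₀: no

SE = σ/√n = 14/√26 = 2.7456
z = (x̄−μ₀)/SE = (44.19−45)/2.7456 = -0.2950
p-value (two-sided) = 0.76798
At α=0.05: p ≥ α → fail to reject H₀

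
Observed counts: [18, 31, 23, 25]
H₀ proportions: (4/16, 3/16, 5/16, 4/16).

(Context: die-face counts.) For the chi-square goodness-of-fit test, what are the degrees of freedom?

degrees of freedom = 3

df = k − 1 = 4 − 1 = 3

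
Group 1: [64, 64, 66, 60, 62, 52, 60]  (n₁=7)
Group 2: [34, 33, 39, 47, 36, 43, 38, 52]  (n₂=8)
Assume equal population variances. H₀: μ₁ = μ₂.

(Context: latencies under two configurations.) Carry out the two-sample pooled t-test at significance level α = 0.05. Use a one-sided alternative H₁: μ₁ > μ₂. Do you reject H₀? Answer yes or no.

x̄₁=61.143, s₁=4.598, n₁=7
x̄₂=40.250, s₂=6.628, n₂=8
s_p² = [6·4.598² + 7·6.628²]/13 = 33.4121
SE = √(s_p²·(1/7+1/8)) = 2.9916
t = (61.143−40.250)/2.9916 = 6.9838
df = 13
p-value (one-sided, H₁ greater) = 0.00000
At α=0.05: p < α → reject H₀

reject H₀: yes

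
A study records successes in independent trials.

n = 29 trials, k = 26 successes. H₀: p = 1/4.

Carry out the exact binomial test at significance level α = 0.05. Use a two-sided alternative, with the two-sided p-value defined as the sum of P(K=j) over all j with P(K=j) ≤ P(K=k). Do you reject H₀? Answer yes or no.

Exact binomial: n=29, k=26, p₀=1/4=0.2500
P(X=j) = C(n,j)·p₀^j·(1−p₀)^(n−j); p = Σ P(X=j) over j with P(X=j) ≤ P(X=26)
p-value (two-sided) = 0.00000
At α=0.05: p < α → reject H₀

reject H₀: yes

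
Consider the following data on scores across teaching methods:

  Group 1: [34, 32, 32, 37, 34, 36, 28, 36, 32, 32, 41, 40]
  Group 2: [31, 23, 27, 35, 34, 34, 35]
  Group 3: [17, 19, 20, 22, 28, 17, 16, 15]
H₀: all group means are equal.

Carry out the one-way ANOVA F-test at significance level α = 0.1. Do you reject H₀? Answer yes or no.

Group means [34.50, 31.29, 19.25], grand mean 29.148
SSB = Σnᵢ(x̄ᵢ−x̄)² = 1159.479; SSW = ΣΣ(x−x̄ᵢ)² = 403.929
MSB = 1159.479/2 = 579.7394; MSW = 403.929/24 = 16.8304
F = MSB/MSW = 34.4461
df = (2, 24)
p-value (upper-tail) = 0.00000
At α=0.1: p < α → reject H₀

reject H₀: yes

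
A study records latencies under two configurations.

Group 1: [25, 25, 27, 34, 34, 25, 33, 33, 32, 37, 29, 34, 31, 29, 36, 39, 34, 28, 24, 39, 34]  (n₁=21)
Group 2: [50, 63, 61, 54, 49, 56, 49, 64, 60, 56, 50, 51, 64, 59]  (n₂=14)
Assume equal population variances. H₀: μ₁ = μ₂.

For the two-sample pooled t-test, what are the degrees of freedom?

df = n₁ + n₂ − 2 = 21 + 14 − 2 = 33

degrees of freedom = 33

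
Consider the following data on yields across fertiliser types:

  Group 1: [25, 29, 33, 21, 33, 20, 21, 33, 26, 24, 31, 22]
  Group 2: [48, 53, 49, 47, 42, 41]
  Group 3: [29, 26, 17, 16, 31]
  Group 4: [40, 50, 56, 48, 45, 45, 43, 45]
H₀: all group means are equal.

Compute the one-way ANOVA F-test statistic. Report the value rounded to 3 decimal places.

test statistic = 40.794

Group means [26.50, 46.67, 23.80, 46.50], grand mean 35.129
SSB = Σnᵢ(x̄ᵢ−x̄)² = 3368.351; SSW = ΣΣ(x−x̄ᵢ)² = 743.133
MSB = 3368.351/3 = 1122.7835; MSW = 743.133/27 = 27.5235
F = MSB/MSW = 40.7937
df = (3, 27)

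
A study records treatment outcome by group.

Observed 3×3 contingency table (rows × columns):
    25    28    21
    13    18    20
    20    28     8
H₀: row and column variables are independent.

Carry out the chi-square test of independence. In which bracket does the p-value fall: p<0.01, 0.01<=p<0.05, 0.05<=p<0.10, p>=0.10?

Row totals [74, 51, 56], col totals [58, 74, 49], n=181
χ² = (25−23.71)²/23.71 + (28−30.25)²/30.25 + (21−20.03)²/20.03 + (13−16.34)²/16.34 + (18−20.85)²/20.85 + (20−13.81)²/13.81 + (20−17.94)²/17.94 + (28−22.90)²/22.90 + (8−15.16)²/15.16 = 8.8916
df = 4
p-value (upper-tail) = 0.06387
→ bracket: 0.05<=p<0.10

p-value bracket: 0.05<=p<0.10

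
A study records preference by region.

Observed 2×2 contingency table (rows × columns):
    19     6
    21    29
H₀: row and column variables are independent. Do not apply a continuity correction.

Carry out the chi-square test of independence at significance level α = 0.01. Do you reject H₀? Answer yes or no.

Row totals [25, 50], col totals [40, 35], n=75
χ² = (19−13.33)²/13.33 + (6−11.67)²/11.67 + (21−26.67)²/26.67 + (29−23.33)²/23.33 = 7.7411
df = 1
p-value (upper-tail) = 0.00540
At α=0.01: p < α → reject H₀

reject H₀: yes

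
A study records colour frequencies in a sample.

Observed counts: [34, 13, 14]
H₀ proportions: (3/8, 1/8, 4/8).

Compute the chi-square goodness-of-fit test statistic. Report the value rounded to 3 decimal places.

test statistic = 18.126

n = 61; E_i = n·p_i = [22.88, 7.62, 30.50]
χ² = (34−22.88)²/22.88 + (13−7.62)²/7.62 + (14−30.50)²/30.50 = 18.1257
df = 2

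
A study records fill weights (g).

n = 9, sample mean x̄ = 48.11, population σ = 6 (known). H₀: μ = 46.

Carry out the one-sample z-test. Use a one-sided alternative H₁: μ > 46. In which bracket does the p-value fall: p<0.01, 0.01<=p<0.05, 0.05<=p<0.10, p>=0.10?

p-value bracket: p>=0.10

SE = σ/√n = 6/√9 = 2.0000
z = (x̄−μ₀)/SE = (48.11−46)/2.0000 = 1.0550
p-value (one-sided, H₁ greater) = 0.14571
→ bracket: p>=0.10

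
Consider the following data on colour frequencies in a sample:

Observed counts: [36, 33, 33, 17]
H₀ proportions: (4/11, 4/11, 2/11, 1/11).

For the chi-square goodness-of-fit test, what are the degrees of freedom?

df = k − 1 = 4 − 1 = 3

degrees of freedom = 3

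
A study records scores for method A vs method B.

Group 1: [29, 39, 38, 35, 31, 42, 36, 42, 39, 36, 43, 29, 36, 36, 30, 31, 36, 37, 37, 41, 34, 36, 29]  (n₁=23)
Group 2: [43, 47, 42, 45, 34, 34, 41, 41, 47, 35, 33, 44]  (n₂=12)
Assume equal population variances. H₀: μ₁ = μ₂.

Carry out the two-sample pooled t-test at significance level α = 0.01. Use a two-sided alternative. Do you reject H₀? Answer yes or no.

reject H₀: yes

x̄₁=35.739, s₁=4.298, n₁=23
x̄₂=40.500, s₂=5.196, n₂=12
s_p² = [22·4.298² + 11·5.196²]/33 = 21.3162
SE = √(s_p²·(1/23+1/12)) = 1.6441
t = (35.739−40.500)/1.6441 = -2.8957
df = 33
p-value (two-sided) = 0.00666
At α=0.01: p < α → reject H₀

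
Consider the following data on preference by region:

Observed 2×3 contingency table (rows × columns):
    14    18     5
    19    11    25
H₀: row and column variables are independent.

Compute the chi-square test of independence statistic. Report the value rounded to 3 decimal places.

test statistic = 12.747

Row totals [37, 55], col totals [33, 29, 30], n=92
χ² = (14−13.27)²/13.27 + (18−11.66)²/11.66 + (5−12.07)²/12.07 + (19−19.73)²/19.73 + (11−17.34)²/17.34 + (25−17.93)²/17.93 = 12.7468
df = 2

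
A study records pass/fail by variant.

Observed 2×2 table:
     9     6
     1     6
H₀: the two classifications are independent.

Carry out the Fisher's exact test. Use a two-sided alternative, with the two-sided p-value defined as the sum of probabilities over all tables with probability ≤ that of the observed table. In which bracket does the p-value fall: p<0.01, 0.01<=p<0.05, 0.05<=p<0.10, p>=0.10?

p-value bracket: 0.05<=p<0.10

Margins: r₁=15, r₂=7, c₁=10, c₂=12, n=22
p_obs = C(15,9)·C(7,1)/C(22,10); sum pmf over tables with pmf ≤ p_obs
p-value (two-sided) = 0.07430
→ bracket: 0.05<=p<0.10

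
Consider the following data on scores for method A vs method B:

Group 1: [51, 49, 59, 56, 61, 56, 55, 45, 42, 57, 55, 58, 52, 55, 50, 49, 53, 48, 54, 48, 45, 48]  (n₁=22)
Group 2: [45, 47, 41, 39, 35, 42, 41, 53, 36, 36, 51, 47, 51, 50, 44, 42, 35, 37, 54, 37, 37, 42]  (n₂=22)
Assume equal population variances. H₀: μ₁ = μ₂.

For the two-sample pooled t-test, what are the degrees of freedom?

df = n₁ + n₂ − 2 = 22 + 22 − 2 = 42

degrees of freedom = 42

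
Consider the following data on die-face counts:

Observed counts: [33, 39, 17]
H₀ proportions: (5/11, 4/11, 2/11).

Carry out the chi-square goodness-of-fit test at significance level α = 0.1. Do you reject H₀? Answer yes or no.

n = 89; E_i = n·p_i = [40.45, 32.36, 16.18]
χ² = (33−40.45)²/40.45 + (39−32.36)²/32.36 + (17−16.18)²/16.18 = 2.7758
df = 2
p-value (upper-tail) = 0.24959
At α=0.1: p ≥ α → fail to reject H₀

reject H₀: no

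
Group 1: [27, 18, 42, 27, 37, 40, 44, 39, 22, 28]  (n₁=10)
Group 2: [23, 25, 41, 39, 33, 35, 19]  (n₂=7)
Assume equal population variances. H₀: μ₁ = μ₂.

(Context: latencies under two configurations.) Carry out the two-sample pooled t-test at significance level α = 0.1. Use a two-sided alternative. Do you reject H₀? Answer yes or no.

x̄₁=32.400, s₁=9.082, n₁=10
x̄₂=30.714, s₂=8.440, n₂=7
s_p² = [9·9.082² + 6·8.440²]/15 = 77.9886
SE = √(s_p²·(1/10+1/7)) = 4.3520
t = (32.400−30.714)/4.3520 = 0.3873
df = 15
p-value (two-sided) = 0.70394
At α=0.1: p ≥ α → fail to reject H₀

reject H₀: no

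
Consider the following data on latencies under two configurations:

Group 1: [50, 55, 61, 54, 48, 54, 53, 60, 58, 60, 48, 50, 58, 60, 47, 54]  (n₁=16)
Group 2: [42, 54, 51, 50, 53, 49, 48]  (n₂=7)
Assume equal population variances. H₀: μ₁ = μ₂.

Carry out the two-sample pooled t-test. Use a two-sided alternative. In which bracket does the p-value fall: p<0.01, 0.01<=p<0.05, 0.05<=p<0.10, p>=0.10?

x̄₁=54.375, s₁=4.773, n₁=16
x̄₂=49.571, s₂=3.952, n₂=7
s_p² = [15·4.773² + 6·3.952²]/21 = 20.7364
SE = √(s_p²·(1/16+1/7)) = 2.0636
t = (54.375−49.571)/2.0636 = 2.3278
df = 21
p-value (two-sided) = 0.03000
→ bracket: 0.01<=p<0.05

p-value bracket: 0.01<=p<0.05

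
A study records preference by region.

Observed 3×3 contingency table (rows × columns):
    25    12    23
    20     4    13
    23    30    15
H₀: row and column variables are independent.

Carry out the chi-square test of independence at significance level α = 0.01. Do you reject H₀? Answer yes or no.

reject H₀: yes

Row totals [60, 37, 68], col totals [68, 46, 51], n=165
χ² = (25−24.73)²/24.73 + (12−16.73)²/16.73 + (23−18.55)²/18.55 + (20−15.25)²/15.25 + (4−10.32)²/10.32 + (13−11.44)²/11.44 + (23−28.02)²/28.02 + (30−18.96)²/18.96 + (15−21.02)²/21.02 = 17.0256
df = 4
p-value (upper-tail) = 0.00191
At α=0.01: p < α → reject H₀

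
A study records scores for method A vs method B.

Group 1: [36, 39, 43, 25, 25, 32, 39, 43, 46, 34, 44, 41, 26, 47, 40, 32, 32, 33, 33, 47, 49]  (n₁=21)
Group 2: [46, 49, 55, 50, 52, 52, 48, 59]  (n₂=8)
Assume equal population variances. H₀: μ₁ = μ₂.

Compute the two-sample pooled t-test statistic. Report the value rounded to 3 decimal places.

test statistic = -4.992

x̄₁=37.429, s₁=7.420, n₁=21
x̄₂=51.375, s₂=4.138, n₂=8
s_p² = [20·7.420² + 7·4.138²]/27 = 45.2229
SE = √(s_p²·(1/21+1/8)) = 2.7940
t = (37.429−51.375)/2.7940 = -4.9916
df = 27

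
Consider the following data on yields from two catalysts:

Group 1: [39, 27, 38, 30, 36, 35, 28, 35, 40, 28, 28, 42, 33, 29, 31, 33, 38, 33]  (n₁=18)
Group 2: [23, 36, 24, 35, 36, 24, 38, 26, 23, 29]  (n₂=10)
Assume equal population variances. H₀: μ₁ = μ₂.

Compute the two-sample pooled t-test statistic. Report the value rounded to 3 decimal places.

x̄₁=33.500, s₁=4.656, n₁=18
x̄₂=29.400, s₂=6.186, n₂=10
s_p² = [17·4.656² + 9·6.186²]/26 = 27.4192
SE = √(s_p²·(1/18+1/10)) = 2.0652
t = (33.500−29.400)/2.0652 = 1.9852
df = 26

test statistic = 1.985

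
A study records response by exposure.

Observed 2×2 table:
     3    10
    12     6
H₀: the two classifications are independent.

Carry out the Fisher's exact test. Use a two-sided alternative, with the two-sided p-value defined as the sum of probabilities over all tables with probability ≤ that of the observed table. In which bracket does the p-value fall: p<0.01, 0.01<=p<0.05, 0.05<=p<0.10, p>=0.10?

Margins: r₁=13, r₂=18, c₁=15, c₂=16, n=31
p_obs = C(13,3)·C(18,12)/C(31,15); sum pmf over tables with pmf ≤ p_obs
p-value (two-sided) = 0.02901
→ bracket: 0.01<=p<0.05

p-value bracket: 0.01<=p<0.05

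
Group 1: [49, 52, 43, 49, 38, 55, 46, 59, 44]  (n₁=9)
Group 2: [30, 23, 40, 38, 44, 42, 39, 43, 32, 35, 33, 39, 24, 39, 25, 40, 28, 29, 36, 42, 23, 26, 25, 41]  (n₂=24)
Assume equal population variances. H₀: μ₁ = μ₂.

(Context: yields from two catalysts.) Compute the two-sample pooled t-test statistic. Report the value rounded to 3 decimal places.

test statistic = 5.258

x̄₁=48.333, s₁=6.442, n₁=9
x̄₂=34.000, s₂=7.151, n₂=24
s_p² = [8·6.442² + 23·7.151²]/31 = 48.6452
SE = √(s_p²·(1/9+1/24)) = 2.7262
t = (48.333−34.000)/2.7262 = 5.2577
df = 31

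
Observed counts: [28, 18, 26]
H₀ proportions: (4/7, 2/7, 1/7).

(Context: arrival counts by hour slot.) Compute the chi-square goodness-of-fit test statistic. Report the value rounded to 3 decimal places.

test statistic = 28.528

n = 72; E_i = n·p_i = [41.14, 20.57, 10.29]
χ² = (28−41.14)²/41.14 + (18−20.57)²/20.57 + (26−10.29)²/10.29 = 28.5278
df = 2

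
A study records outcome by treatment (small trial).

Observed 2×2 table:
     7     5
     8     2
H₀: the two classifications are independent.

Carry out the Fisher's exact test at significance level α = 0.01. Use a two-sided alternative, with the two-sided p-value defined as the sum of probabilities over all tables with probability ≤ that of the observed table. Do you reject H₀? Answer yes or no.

reject H₀: no

Margins: r₁=12, r₂=10, c₁=15, c₂=7, n=22
p_obs = C(12,7)·C(10,8)/C(22,15); sum pmf over tables with pmf ≤ p_obs
p-value (two-sided) = 0.38080
At α=0.01: p ≥ α → fail to reject H₀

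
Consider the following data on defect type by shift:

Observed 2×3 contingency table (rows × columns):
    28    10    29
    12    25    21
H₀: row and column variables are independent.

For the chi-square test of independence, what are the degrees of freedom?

degrees of freedom = 2

df = (r−1)(c−1) = (2−1)·(3−1) = 2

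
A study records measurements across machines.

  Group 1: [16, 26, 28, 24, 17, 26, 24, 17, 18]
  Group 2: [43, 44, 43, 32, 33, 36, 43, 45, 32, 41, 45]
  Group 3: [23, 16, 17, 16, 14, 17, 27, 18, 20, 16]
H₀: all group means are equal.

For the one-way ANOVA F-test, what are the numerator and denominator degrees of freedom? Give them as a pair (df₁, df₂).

degrees of freedom = [2, 27]

k = 3 groups, N = 30 total
df = (k−1, N−k) = (3−1, 30−3) = (2, 27)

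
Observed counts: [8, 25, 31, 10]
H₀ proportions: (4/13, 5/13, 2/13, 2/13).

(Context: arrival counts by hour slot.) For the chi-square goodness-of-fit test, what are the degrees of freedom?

df = k − 1 = 4 − 1 = 3

degrees of freedom = 3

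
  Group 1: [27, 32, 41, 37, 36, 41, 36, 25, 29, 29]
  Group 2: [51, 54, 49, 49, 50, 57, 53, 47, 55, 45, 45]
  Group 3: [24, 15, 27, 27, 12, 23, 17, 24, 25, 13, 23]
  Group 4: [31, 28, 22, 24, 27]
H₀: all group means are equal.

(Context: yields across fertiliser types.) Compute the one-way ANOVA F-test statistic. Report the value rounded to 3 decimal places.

Group means [33.30, 50.45, 20.91, 26.40], grand mean 33.784
SSB = Σnᵢ(x̄ᵢ−x̄)² = 5155.334; SSW = ΣΣ(x−x̄ᵢ)² = 812.936
MSB = 5155.334/3 = 1718.4446; MSW = 812.936/33 = 24.6344
F = MSB/MSW = 69.7578
df = (3, 33)

test statistic = 69.758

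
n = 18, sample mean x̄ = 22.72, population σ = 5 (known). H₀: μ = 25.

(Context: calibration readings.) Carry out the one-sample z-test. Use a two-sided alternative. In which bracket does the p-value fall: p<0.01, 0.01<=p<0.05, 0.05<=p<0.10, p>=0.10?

p-value bracket: 0.05<=p<0.10

SE = σ/√n = 5/√18 = 1.1785
z = (x̄−μ₀)/SE = (22.72−25)/1.1785 = -1.9346
p-value (two-sided) = 0.05303
→ bracket: 0.05<=p<0.10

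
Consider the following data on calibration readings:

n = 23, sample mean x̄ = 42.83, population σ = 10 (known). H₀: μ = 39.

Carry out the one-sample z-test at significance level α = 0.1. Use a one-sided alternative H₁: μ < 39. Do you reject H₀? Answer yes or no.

reject H₀: no

SE = σ/√n = 10/√23 = 2.0851
z = (x̄−μ₀)/SE = (42.83−39)/2.0851 = 1.8368
p-value (one-sided, H₁ less) = 0.96688
At α=0.1: p ≥ α → fail to reject H₀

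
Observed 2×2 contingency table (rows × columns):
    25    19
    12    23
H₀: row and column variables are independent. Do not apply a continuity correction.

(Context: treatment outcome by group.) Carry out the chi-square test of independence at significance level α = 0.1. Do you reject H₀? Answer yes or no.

Row totals [44, 35], col totals [37, 42], n=79
χ² = (25−20.61)²/20.61 + (19−23.39)²/23.39 + (12−16.39)²/16.39 + (23−18.61)²/18.61 = 3.9748
df = 1
p-value (upper-tail) = 0.04619
At α=0.1: p < α → reject H₀

reject H₀: yes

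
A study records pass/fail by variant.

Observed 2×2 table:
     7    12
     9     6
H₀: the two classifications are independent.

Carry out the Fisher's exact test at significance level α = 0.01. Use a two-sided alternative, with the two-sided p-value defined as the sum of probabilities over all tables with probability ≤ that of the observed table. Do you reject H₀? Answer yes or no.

reject H₀: no

Margins: r₁=19, r₂=15, c₁=16, c₂=18, n=34
p_obs = C(19,7)·C(15,9)/C(34,16); sum pmf over tables with pmf ≤ p_obs
p-value (two-sided) = 0.29982
At α=0.01: p ≥ α → fail to reject H₀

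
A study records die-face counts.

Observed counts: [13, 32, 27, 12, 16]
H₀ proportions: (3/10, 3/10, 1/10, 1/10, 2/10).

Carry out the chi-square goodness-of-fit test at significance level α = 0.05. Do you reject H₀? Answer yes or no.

reject H₀: yes

n = 100; E_i = n·p_i = [30.00, 30.00, 10.00, 10.00, 20.00]
χ² = (13−30.00)²/30.00 + (32−30.00)²/30.00 + (27−10.00)²/10.00 + (12−10.00)²/10.00 + (16−20.00)²/20.00 = 39.8667
df = 4
p-value (upper-tail) = 0.00000
At α=0.05: p < α → reject H₀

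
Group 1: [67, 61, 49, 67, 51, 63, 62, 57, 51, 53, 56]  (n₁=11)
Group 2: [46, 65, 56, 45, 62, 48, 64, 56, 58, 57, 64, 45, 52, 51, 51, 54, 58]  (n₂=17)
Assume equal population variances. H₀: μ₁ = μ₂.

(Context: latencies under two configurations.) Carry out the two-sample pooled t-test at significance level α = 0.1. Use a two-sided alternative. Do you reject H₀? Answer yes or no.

reject H₀: no

x̄₁=57.909, s₁=6.488, n₁=11
x̄₂=54.824, s₂=6.645, n₂=17
s_p² = [10·6.488² + 16·6.645²]/26 = 43.3608
SE = √(s_p²·(1/11+1/17)) = 2.5480
t = (57.909−54.824)/2.5480 = 1.2110
df = 26
p-value (two-sided) = 0.23681
At α=0.1: p ≥ α → fail to reject H₀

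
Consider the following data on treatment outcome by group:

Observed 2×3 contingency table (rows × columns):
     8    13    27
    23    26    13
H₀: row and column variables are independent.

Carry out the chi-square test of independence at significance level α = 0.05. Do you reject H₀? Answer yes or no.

Row totals [48, 62], col totals [31, 39, 40], n=110
χ² = (8−13.53)²/13.53 + (13−17.02)²/17.02 + (27−17.45)²/17.45 + (23−17.47)²/17.47 + (26−21.98)²/21.98 + (13−22.55)²/22.55 = 14.9518
df = 2
p-value (upper-tail) = 0.00057
At α=0.05: p < α → reject H₀

reject H₀: yes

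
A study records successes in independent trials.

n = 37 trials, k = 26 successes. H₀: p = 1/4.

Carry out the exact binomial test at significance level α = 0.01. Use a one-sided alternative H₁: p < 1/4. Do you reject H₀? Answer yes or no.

Exact binomial: n=37, k=26, p₀=1/4=0.2500
P(X≤26) from Σ C(n,i)·p₀^i·(1−p₀)^(n−i)
p-value (one-sided, H₁ less) = 1.00000
At α=0.01: p ≥ α → fail to reject H₀

reject H₀: no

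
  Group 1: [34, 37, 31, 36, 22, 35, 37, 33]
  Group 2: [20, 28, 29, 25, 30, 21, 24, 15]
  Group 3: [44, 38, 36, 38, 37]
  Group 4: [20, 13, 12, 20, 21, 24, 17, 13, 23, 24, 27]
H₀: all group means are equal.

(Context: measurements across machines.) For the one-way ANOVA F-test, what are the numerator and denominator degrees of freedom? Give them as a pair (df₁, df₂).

k = 4 groups, N = 32 total
df = (k−1, N−k) = (4−1, 32−4) = (3, 28)

degrees of freedom = [3, 28]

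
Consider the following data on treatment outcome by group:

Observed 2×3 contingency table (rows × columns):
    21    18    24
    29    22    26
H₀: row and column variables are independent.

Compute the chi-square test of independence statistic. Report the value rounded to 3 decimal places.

test statistic = 0.364

Row totals [63, 77], col totals [50, 40, 50], n=140
χ² = (21−22.50)²/22.50 + (18−18.00)²/18.00 + (24−22.50)²/22.50 + (29−27.50)²/27.50 + (22−22.00)²/22.00 + (26−27.50)²/27.50 = 0.3636
df = 2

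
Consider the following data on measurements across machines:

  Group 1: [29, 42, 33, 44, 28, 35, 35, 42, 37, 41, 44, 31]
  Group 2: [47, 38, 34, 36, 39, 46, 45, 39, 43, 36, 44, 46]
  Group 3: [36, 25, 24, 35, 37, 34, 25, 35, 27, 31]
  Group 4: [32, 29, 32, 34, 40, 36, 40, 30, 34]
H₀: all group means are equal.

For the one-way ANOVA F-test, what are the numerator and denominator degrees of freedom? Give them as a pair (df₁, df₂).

degrees of freedom = [3, 39]

k = 4 groups, N = 43 total
df = (k−1, N−k) = (4−1, 43−4) = (3, 39)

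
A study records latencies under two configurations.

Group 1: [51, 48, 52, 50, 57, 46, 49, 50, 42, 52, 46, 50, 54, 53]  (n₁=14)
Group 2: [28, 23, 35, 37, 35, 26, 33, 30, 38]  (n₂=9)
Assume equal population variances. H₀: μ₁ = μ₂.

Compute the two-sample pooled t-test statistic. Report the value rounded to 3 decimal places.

x̄₁=50.000, s₁=3.762, n₁=14
x̄₂=31.667, s₂=5.196, n₂=9
s_p² = [13·3.762² + 8·5.196²]/21 = 19.0476
SE = √(s_p²·(1/14+1/9)) = 1.8647
t = (50.000−31.667)/1.8647 = 9.8320
df = 21

test statistic = 9.832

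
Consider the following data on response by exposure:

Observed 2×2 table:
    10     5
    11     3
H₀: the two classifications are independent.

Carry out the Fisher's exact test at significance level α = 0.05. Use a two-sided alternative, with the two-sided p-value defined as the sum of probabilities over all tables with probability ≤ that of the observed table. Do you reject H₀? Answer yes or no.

Margins: r₁=15, r₂=14, c₁=21, c₂=8, n=29
p_obs = C(15,10)·C(14,11)/C(29,21); sum pmf over tables with pmf ≤ p_obs
p-value (two-sided) = 0.68166
At α=0.05: p ≥ α → fail to reject H₀

reject H₀: no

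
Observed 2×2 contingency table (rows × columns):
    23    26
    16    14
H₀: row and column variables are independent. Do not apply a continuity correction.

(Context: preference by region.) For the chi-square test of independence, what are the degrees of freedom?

degrees of freedom = 1

df = (r−1)(c−1) = (2−1)·(2−1) = 1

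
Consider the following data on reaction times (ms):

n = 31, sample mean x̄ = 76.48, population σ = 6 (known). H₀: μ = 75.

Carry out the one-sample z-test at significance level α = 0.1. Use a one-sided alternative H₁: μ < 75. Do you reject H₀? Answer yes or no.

reject H₀: no

SE = σ/√n = 6/√31 = 1.0776
z = (x̄−μ₀)/SE = (76.48−75)/1.0776 = 1.3734
p-value (one-sided, H₁ less) = 0.91518
At α=0.1: p ≥ α → fail to reject H₀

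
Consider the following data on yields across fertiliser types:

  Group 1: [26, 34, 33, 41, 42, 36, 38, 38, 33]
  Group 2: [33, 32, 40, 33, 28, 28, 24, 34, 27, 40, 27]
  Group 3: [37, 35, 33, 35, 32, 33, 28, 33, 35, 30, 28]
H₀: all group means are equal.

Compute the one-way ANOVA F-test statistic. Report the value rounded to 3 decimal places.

Group means [35.67, 31.45, 32.64], grand mean 33.097
SSB = Σnᵢ(x̄ᵢ−x̄)² = 91.437; SSW = ΣΣ(x−x̄ᵢ)² = 553.273
MSB = 91.437/2 = 45.7185; MSW = 553.273/28 = 19.7597
F = MSB/MSW = 2.3137
df = (2, 28)

test statistic = 2.314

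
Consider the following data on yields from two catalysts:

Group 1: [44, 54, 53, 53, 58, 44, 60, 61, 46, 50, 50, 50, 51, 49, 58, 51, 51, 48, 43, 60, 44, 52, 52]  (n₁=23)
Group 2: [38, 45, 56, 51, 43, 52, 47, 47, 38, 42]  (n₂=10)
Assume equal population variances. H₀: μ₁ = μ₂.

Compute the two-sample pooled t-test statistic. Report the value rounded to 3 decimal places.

x̄₁=51.391, s₁=5.341, n₁=23
x̄₂=45.900, s₂=5.934, n₂=10
s_p² = [22·5.341² + 9·5.934²]/31 = 30.4638
SE = √(s_p²·(1/23+1/10)) = 2.0907
t = (51.391−45.900)/2.0907 = 2.6266
df = 31

test statistic = 2.627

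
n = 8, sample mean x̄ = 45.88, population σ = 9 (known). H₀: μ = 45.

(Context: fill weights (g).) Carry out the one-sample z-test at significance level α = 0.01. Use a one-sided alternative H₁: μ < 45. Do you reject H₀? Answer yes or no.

SE = σ/√n = 9/√8 = 3.1820
z = (x̄−μ₀)/SE = (45.88−45)/3.1820 = 0.2766
p-value (one-sided, H₁ less) = 0.60894
At α=0.01: p ≥ α → fail to reject H₀

reject H₀: no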